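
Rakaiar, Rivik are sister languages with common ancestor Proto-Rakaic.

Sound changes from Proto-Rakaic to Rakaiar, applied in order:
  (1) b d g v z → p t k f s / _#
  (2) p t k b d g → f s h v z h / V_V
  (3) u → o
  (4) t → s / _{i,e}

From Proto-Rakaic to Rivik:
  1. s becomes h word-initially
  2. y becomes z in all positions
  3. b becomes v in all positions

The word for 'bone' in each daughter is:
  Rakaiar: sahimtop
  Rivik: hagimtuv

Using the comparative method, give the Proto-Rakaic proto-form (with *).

Position 1: Rakaiar has s, Rivik has h. Taking the neighbouring segments as reconstructed: Rakaiar s can only go back to *s; Rivik h could go back to *s or *h — the one source consistent with every daughter is *s.
Position 3: Rakaiar has h, Rivik has g. Rivik preserves g here (none of its changes turn any other segment into g), so the proto-segment is *g.
Position 7: Rakaiar has o, Rivik has u. Rivik preserves u here (none of its changes turn any other segment into u), so the proto-segment is *u.
Continuing position by position gives *sagimtub; check it forward:
Rakaiar: start from *sagimtub.
  rule 1 (final devoicing): sagimtub → sagimtup
  rule 2 (intervocalic lenition): sagimtup → sahimtup
  rule 3 (vowel merger): sahimtup → sahimtop
  rule 4: no change — sahimtop
  ⇒ Rakaiar sahimtop
Rivik: start from *sagimtub.
  rule 1 (debuccalisation): sagimtub → hagimtub
  rule 2: no change — hagimtub
  rule 3 (unconditioned shift): hagimtub → hagimtuv
  ⇒ Rivik hagimtuv
Only *sagimtub yields all of Rakaiar sahimtop, Rivik hagimtuv.

*sagimtub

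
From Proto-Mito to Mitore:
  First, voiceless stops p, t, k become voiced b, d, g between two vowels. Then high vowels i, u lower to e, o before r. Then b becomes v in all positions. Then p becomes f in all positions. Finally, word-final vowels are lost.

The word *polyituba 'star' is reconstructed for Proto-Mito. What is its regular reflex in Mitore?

folyiduv

Mitore: start from *polyituba.
  rule 1 (intervocalic voicing): polyituba → polyiduba
  rule 2: no change — polyiduba
  rule 3 (unconditioned shift): polyiduba → polyiduva
  rule 4 (unconditioned shift): polyiduva → folyiduva
  rule 5 (apocope): folyiduva → folyiduv
  ⇒ Mitore folyiduv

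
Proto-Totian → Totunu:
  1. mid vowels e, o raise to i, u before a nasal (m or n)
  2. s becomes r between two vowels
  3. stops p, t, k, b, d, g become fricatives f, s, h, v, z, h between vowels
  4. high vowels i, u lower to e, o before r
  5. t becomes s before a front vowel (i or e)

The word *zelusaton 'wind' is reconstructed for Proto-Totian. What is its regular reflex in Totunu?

Totunu: start from *zelusaton.
  rule 1 (pre-nasal raising): zelusaton → zelusatun
  rule 2 (rhotacism): zelusatun → zeluratun
  rule 3 (intervocalic lenition): zeluratun → zelurasun
  rule 4 (pre-rhotic lowering): zelurasun → zelorasun
  rule 5: no change — zelorasun
  ⇒ Totunu zelorasun

zelorasun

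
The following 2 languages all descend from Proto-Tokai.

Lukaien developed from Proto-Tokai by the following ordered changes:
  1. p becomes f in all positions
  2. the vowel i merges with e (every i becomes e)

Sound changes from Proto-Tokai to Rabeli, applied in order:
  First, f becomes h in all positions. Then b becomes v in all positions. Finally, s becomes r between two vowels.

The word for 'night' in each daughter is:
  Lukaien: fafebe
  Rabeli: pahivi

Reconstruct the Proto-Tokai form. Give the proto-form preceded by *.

*pafibi

Position 5: Lukaien has b, Rabeli has v. Lukaien preserves b here (none of its changes turn any other segment into b), so the proto-segment is *b.
Position 4: Lukaien has e, Rabeli has i. Rabeli preserves i here (none of its changes turn any other segment into i), so the proto-segment is *i.
Continuing position by position gives *pafibi; check it forward:
Lukaien: *pafibi
  pafibi → fafibi   [unconditioned shift]
  fafibi → fafebe   [vowel merger]
  giving Lukaien fafebe.
Rabeli: *pafibi > pahibi > pahivi  (by unconditioned shift, unconditioned shift)
Only *pafibi yields all of Lukaien fafebe, Rabeli pahivi.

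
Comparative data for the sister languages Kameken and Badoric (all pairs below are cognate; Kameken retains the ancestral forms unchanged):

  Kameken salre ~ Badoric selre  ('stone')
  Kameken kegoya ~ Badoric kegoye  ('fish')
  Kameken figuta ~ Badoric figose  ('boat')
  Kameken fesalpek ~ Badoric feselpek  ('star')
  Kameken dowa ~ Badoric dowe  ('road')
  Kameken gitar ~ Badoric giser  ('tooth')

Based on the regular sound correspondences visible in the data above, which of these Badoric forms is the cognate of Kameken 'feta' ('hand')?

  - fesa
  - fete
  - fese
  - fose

fese

figuta ~ figose, gitar ~ giser — Kameken t corresponds to Badoric s between vowels (before a back vowel).
kegoya ~ kegoye, figuta ~ figose — Kameken a corresponds to Badoric e word-finally.
Applying these to Kameken 'feta':
  feta → fesa   (t→s between vowels (before a back vowel))
  fesa → fese   (a→e word-finally)
So the Badoric cognate is 'fese'.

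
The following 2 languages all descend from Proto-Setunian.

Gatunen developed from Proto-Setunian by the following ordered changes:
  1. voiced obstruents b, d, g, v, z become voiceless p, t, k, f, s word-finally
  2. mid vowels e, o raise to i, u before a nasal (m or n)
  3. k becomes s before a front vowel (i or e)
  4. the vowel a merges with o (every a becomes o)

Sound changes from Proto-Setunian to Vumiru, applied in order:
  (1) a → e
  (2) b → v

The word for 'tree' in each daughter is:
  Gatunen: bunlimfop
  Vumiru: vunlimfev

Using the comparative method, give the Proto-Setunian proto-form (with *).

Position 8: Gatunen has o, Vumiru has e. Taking the neighbouring segments as reconstructed: Gatunen o could go back to *a or *o; Vumiru e could go back to *a or *e — the one source consistent with every daughter is *a.
Position 9: Gatunen has p, Vumiru has v. Taking the neighbouring segments as reconstructed: Gatunen p could go back to *p or *b; Vumiru v could go back to *b or *v — the one source consistent with every daughter is *b.
Position 1: Gatunen has b, Vumiru has v. Gatunen preserves b here (none of its changes turn any other segment into b), so the proto-segment is *b.
Verify the candidate proto-form against each daughter:
Gatunen: start from *bunlimfab.
  rule 1 (final devoicing): bunlimfab → bunlimfap
  rule 2: no change — bunlimfap
  rule 3: no change — bunlimfap
  rule 4 (vowel merger): bunlimfap → bunlimfop
  ⇒ Gatunen bunlimfop
Vumiru: *bunlimfab > bunlimfeb > vunlimfev  (by vowel merger, unconditioned shift)
Only *bunlimfab yields all of Gatunen bunlimfop, Vumiru vunlimfev.

*bunlimfab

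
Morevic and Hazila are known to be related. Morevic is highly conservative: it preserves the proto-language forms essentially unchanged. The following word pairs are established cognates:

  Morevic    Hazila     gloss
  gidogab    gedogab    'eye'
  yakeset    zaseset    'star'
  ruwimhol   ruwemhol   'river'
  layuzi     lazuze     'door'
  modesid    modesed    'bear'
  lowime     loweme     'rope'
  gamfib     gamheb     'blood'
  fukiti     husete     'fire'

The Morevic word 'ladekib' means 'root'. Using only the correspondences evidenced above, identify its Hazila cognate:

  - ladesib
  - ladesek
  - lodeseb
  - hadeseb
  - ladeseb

ladeseb

fukiti ~ husete — Morevic k corresponds to Hazila s between vowels (before a front vowel).
gamfib ~ gamheb — Morevic i corresponds to Hazila e after a consonant, before a labial obstruent.
Applying these to Morevic 'ladekib':
  ladekib → ladesib   (k→s between vowels (before a front vowel))
  ladesib → ladeseb   (i→e after a consonant, before a labial obstruent)
So the Hazila cognate is 'ladeseb'.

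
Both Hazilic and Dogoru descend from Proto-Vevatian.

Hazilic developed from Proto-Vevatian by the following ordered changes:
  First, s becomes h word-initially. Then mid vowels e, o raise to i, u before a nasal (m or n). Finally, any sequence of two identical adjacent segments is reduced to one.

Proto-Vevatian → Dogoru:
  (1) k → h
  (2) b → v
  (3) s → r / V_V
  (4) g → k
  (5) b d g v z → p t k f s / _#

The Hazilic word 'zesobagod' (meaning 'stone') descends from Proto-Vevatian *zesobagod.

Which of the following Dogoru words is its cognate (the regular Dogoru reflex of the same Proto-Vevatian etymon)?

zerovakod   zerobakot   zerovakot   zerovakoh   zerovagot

Dogoru: *zesobagod > zesovagod > zerovagod > zerovakod > zerovakot  (by unconditioned shift, rhotacism, unconditioned shift, final devoicing)
Among the options, 'zerovakot' alone shows every Dogoru change applied in order.

zerovakot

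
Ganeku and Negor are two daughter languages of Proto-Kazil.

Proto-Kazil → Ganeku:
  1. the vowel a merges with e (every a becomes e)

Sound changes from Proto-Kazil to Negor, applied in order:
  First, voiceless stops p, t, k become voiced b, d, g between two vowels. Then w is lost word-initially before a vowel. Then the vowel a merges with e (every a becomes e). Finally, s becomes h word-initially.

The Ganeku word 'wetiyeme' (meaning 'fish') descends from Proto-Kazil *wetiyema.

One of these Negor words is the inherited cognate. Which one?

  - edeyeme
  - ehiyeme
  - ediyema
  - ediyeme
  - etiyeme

ediyeme

Negor: *wetiyema
  wetiyema → wediyema   [intervocalic voicing]
  wediyema → ediyema   [glide loss]
  ediyema → ediyeme   [vowel merger]
  ediyeme (rule 4 does not apply)
  giving Negor ediyeme.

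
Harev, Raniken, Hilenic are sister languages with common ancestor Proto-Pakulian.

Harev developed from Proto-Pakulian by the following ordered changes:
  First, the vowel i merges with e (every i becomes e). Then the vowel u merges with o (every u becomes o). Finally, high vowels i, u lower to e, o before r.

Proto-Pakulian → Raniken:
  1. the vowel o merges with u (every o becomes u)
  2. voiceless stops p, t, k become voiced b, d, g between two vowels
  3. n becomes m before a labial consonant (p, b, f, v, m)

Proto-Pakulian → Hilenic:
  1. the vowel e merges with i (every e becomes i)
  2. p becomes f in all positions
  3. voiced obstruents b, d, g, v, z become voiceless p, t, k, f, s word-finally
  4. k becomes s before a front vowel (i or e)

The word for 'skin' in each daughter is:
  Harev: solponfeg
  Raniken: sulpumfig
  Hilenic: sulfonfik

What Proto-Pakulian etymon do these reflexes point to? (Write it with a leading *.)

*sulponfig

Position 4: Harev has p, Raniken has p, Hilenic has f. Harev preserves p here (none of its changes turn any other segment into p), so the proto-segment is *p.
Position 9: Harev has g, Raniken has g, Hilenic has k. Harev preserves g here (none of its changes turn any other segment into g), so the proto-segment is *g.
Continuing position by position gives *sulponfig; check it forward:
Harev: start from *sulponfig.
  rule 1 (vowel merger): sulponfig → sulponfeg
  rule 2 (vowel merger): sulponfeg → solponfeg
  rule 3: no change — solponfeg
  ⇒ Harev solponfeg
Raniken: *sulponfig > sulpunfig > sulpumfig  (by vowel merger, nasal place assimilation)
Hilenic: start from *sulponfig.
  rule 1: no change — sulponfig
  rule 2 (unconditioned shift): sulponfig → sulfonfig
  rule 3 (final devoicing): sulfonfig → sulfonfik
  rule 4: no change — sulfonfik
  ⇒ Hilenic sulfonfik
Only *sulponfig yields all of Harev solponfeg, Raniken sulpumfig, Hilenic sulfonfik.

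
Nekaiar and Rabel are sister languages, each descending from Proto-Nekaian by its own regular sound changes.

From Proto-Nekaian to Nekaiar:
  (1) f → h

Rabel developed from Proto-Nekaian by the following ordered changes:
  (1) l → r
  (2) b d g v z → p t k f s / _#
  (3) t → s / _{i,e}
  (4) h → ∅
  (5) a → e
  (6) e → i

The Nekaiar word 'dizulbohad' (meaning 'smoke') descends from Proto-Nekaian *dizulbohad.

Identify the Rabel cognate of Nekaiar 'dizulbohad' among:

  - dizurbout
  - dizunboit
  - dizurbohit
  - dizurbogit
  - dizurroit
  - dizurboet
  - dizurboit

Rabel: start from *dizulbohad.
  rule 1 (unconditioned shift): dizulbohad → dizurbohad
  rule 2 (final devoicing): dizurbohad → dizurbohat
  rule 3: no change — dizurbohat
  rule 4 (h-loss): dizurbohat → dizurboat
  rule 5 (vowel merger): dizurboat → dizurboet
  rule 6 (vowel merger): dizurboet → dizurboit
  ⇒ Rabel dizurboit

dizurboit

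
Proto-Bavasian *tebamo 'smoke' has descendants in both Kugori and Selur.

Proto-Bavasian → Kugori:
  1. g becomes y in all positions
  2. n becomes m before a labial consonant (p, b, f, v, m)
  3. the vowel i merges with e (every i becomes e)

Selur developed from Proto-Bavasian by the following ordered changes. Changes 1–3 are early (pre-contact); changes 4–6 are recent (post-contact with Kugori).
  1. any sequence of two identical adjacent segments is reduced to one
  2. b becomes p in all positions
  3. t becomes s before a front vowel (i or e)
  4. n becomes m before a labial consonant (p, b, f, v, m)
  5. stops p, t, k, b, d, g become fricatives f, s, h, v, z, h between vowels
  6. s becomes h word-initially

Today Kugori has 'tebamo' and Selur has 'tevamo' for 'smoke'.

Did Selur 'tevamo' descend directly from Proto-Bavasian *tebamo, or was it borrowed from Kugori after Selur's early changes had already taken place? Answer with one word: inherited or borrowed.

borrowed

If inherited, *tebamo would pass through all of Selur's changes:
Selur: *tebamo
  tebamo (rule 1 does not apply)
  tebamo → tepamo   [unconditioned shift]
  tepamo → sepamo   [palatalisation]
  sepamo (rule 4 does not apply)
  sepamo → sefamo   [intervocalic lenition]
  sefamo → hefamo   [debuccalisation]
  giving Selur hefamo.
If borrowed from Kugori 'tebamo' after the early changes, it would undergo only the recent ones:
  rule 4 (nasal place assimilation): no change (tebamo)
  rule 5 (intervocalic lenition): tebamo → tevamo
  rule 6 (debuccalisation): no change (tevamo)
  ⇒ as a loan: tevamo
Selur 'tevamo' matches the loan outcome 'tevamo', not the inherited 'hefamo' — it skipped the early Selur changes, so it was borrowed from Kugori.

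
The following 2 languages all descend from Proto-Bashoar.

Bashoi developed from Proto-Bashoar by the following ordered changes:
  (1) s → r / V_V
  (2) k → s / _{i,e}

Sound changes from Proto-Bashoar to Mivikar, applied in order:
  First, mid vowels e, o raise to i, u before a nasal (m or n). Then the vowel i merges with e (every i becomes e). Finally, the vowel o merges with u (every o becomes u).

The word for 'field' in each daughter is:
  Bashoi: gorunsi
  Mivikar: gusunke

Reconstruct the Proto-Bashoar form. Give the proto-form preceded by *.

*gosunki

Position 2: Bashoi has o, Mivikar has u. Bashoi preserves o here (none of its changes turn any other segment into o), so the proto-segment is *o.
Position 3: Bashoi has r, Mivikar has s. Mivikar preserves s here (none of its changes turn any other segment into s), so the proto-segment is *s.
Position 7: Bashoi has i, Mivikar has e. Bashoi preserves i here (none of its changes turn any other segment into i), so the proto-segment is *i.
Verify the candidate proto-form against each daughter:
Bashoi: start from *gosunki.
  rule 1 (rhotacism): gosunki → gorunki
  rule 2 (palatalisation): gorunki → gorunsi
  ⇒ Bashoi gorunsi
Mivikar: *gosunki > gosunke > gusunke  (by vowel merger, vowel merger)
*gosunki is the unique common source.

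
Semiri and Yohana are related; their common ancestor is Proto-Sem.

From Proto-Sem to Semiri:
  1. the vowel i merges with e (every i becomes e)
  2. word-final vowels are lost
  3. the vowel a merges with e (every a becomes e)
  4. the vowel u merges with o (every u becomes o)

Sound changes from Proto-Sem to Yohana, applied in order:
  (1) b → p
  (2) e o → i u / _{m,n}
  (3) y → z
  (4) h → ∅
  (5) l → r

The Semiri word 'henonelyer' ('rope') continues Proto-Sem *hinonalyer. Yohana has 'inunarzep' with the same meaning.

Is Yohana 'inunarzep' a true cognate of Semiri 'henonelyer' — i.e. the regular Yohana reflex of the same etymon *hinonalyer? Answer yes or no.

no

Derive the expected Yohana reflex of *hinonalyer:
Yohana: start from *hinonalyer.
  rule 1: no change — hinonalyer
  rule 2 (pre-nasal raising): hinonalyer → hinunalyer
  rule 3 (unconditioned shift): hinunalyer → hinunalzer
  rule 4 (h-loss): hinunalzer → inunalzer
  rule 5 (unconditioned shift): inunalzer → inunarzer
  ⇒ Yohana inunarzer
The regular Yohana reflex would be 'inunarzer', but the attested form is 'inunarzep'. The correspondence is irregular, so they are not cognates (the Yohana form has a different source).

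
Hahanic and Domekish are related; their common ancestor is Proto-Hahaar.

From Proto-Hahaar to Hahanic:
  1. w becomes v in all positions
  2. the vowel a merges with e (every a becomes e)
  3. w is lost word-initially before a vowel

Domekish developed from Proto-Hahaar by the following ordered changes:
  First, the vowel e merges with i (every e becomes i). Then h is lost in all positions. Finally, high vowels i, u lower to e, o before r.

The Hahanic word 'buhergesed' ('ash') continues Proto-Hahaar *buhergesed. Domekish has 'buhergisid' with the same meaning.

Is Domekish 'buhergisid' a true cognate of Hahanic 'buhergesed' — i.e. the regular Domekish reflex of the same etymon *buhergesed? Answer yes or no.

Derive the expected Domekish reflex of *buhergesed:
Domekish: start from *buhergesed.
  rule 1 (vowel merger): buhergesed → buhirgisid
  rule 2 (h-loss): buhirgisid → buirgisid
  rule 3 (pre-rhotic lowering): buirgisid → buergisid
  ⇒ Domekish buergisid
The regular Domekish reflex would be 'buergisid', but the attested form is 'buhergisid'. The correspondence is irregular, so they are not cognates (the Domekish form has a different source).

no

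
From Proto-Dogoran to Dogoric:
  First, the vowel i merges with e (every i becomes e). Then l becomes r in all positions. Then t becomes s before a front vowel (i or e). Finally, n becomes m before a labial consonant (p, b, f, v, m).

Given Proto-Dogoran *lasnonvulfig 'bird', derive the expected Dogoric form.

rasnomvurfeg

Dogoric: start from *lasnonvulfig.
  rule 1 (vowel merger): lasnonvulfig → lasnonvulfeg
  rule 2 (unconditioned shift): lasnonvulfeg → rasnonvurfeg
  rule 3: no change — rasnonvurfeg
  rule 4 (nasal place assimilation): rasnonvurfeg → rasnomvurfeg
  ⇒ Dogoric rasnomvurfeg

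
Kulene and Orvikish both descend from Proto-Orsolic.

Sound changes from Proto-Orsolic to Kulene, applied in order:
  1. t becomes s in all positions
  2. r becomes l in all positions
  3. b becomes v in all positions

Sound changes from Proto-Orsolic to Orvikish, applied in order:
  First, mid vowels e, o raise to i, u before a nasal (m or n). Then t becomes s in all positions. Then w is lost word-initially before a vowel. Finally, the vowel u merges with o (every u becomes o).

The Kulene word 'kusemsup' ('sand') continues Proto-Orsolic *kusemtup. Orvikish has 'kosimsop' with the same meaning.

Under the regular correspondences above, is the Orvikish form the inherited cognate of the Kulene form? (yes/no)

yes

Derive the expected Orvikish reflex of *kusemtup:
Orvikish: *kusemtup > kusimtup > kusimsup > kosimsop  (by pre-nasal raising, unconditioned shift, vowel merger)
Orvikish 'kosimsop' matches the regular reflex exactly, so the pair is cognate.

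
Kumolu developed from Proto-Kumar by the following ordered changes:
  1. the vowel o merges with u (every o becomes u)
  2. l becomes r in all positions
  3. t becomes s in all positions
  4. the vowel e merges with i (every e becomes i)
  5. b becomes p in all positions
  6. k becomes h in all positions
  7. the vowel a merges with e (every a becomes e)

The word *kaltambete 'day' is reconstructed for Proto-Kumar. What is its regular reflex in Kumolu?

Kumolu: *kaltambete
  kaltambete (rule 1 does not apply)
  kaltambete → kartambete   [unconditioned shift]
  kartambete → karsambese   [unconditioned shift]
  karsambese → karsambisi   [vowel merger]
  karsambisi → karsampisi   [unconditioned shift]
  karsampisi → harsampisi   [unconditioned shift]
  harsampisi → hersempisi   [vowel merger]
  giving Kumolu hersempisi.

hersempisi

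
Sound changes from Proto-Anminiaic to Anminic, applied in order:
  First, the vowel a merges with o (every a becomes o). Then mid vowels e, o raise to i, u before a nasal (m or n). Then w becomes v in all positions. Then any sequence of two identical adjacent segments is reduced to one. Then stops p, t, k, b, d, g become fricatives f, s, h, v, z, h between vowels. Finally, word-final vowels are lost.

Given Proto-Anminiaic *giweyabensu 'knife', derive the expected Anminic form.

Anminic: *giweyabensu
  giweyabensu → giweyobensu   [vowel merger]
  giweyobensu → giweyobinsu   [pre-nasal raising]
  giweyobinsu → giveyobinsu   [unconditioned shift]
  giveyobinsu (rule 4 does not apply)
  giveyobinsu → giveyovinsu   [intervocalic lenition]
  giveyovinsu → giveyovins   [apocope]
  giving Anminic giveyovins.

giveyovins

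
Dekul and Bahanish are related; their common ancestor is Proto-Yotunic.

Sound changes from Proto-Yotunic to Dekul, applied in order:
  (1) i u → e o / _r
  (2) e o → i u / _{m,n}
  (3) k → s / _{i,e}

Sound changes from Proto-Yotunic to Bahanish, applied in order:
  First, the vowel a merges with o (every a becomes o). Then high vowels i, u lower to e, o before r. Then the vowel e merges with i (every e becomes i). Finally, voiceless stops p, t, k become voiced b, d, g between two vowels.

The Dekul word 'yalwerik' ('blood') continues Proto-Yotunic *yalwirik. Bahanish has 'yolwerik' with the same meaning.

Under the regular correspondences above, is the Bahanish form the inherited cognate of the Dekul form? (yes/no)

Derive the expected Bahanish reflex of *yalwirik:
Bahanish: start from *yalwirik.
  rule 1 (vowel merger): yalwirik → yolwirik
  rule 2 (pre-rhotic lowering): yolwirik → yolwerik
  rule 3 (vowel merger): yolwerik → yolwirik
  rule 4: no change — yolwirik
  ⇒ Bahanish yolwirik
The regular Bahanish reflex would be 'yolwirik', but the attested form is 'yolwerik'. The correspondence is irregular, so they are not cognates (the Bahanish form has a different source).

no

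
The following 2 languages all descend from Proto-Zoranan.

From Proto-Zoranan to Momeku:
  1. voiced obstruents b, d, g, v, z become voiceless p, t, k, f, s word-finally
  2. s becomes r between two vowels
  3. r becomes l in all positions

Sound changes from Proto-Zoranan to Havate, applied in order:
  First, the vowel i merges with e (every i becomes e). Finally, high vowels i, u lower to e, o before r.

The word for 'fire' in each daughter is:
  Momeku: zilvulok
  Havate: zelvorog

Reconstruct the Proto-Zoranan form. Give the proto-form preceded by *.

*zilvurog

Position 2: Momeku has i, Havate has e. Momeku preserves i here (none of its changes turn any other segment into i), so the proto-segment is *i.
Position 6: Momeku has l, Havate has r. Havate preserves r here (none of its changes turn any other segment into r), so the proto-segment is *r.
Position 5: Momeku has u, Havate has o. Momeku preserves u here (none of its changes turn any other segment into u), so the proto-segment is *u.
This points to *zilvurog. Verify forward in each daughter:
Momeku: start from *zilvurog.
  rule 1 (final devoicing): zilvurog → zilvurok
  rule 2: no change — zilvurok
  rule 3 (unconditioned shift): zilvurok → zilvulok
  ⇒ Momeku zilvulok
Havate: *zilvurog
  zilvurog → zelvurog   [vowel merger]
  zelvurog → zelvorog   [pre-rhotic lowering]
  giving Havate zelvorog.
Only *zilvurog yields all of Momeku zilvulok, Havate zelvorog.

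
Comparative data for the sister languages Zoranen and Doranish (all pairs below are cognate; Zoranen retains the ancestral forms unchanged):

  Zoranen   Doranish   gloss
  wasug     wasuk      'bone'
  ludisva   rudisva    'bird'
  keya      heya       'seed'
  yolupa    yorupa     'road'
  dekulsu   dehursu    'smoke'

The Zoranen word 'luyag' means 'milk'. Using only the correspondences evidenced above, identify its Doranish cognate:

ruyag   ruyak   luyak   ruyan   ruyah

ruyak

ludisva ~ rudisva — Zoranen l corresponds to Doranish r word-initially before a back vowel.
wasug ~ wasuk — Zoranen g corresponds to Doranish k word-finally.
Applying these to Zoranen 'luyag':
  luyag → ruyag   (l→r word-initially before a back vowel)
  ruyag → ruyak   (g→k word-finally)
So the Doranish cognate is 'ruyak'.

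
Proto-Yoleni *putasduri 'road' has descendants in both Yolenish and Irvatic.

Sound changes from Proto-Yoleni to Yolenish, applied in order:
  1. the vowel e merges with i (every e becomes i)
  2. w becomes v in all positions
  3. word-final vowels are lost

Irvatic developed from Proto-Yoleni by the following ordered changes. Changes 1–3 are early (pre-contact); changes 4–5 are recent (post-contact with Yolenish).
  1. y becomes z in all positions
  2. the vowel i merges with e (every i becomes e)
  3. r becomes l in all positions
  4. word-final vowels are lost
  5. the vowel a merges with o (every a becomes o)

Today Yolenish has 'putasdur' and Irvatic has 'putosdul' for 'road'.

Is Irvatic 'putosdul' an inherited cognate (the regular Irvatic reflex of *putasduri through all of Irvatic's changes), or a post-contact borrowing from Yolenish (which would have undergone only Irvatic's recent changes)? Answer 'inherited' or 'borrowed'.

If inherited, *putasduri would pass through all of Irvatic's changes:
Irvatic: *putasduri > putasdure > putasdule > putasdul > putosdul  (by vowel merger, unconditioned shift, apocope, vowel merger)
If borrowed from Yolenish 'putasdur' after the early changes, it would undergo only the recent ones:
  rule 4 (apocope): no change (putasdur)
  rule 5 (vowel merger): putasdur → putosdur
  ⇒ as a loan: putosdur
Irvatic 'putosdul' matches the inherited outcome exactly, so it is an inherited cognate, not a loan.

inherited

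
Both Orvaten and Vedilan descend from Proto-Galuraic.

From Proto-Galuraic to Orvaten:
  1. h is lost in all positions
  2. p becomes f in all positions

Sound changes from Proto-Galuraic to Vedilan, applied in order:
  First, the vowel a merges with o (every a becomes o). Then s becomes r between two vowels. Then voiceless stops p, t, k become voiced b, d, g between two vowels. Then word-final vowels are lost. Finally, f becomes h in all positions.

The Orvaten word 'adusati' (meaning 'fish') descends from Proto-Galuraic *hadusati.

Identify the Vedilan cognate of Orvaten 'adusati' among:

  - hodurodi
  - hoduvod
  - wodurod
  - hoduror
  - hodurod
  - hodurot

Vedilan: start from *hadusati.
  rule 1 (vowel merger): hadusati → hodusoti
  rule 2 (rhotacism): hodusoti → hoduroti
  rule 3 (intervocalic voicing): hoduroti → hodurodi
  rule 4 (apocope): hodurodi → hodurod
  rule 5: no change — hodurod
  ⇒ Vedilan hodurod
Among the options, 'hodurod' alone shows every Vedilan change applied in order.

hodurod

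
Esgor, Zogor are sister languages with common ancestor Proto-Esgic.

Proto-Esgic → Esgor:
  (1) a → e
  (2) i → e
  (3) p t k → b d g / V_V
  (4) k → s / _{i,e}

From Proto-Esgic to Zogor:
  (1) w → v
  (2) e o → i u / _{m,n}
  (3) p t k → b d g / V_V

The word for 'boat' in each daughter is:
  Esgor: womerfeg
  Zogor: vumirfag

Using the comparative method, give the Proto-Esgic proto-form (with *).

Position 7: Esgor has e, Zogor has a. Zogor preserves a here (none of its changes turn any other segment into a), so the proto-segment is *a.
Position 4: Esgor has e, Zogor has i. Taking the neighbouring segments as reconstructed: Esgor e could go back to *a or *e or *i; Zogor i can only go back to *i — the one source consistent with every daughter is *i.
Position 2: Esgor has o, Zogor has u. Esgor preserves o here (none of its changes turn any other segment into o), so the proto-segment is *o.
Continuing position by position gives *womirfag; check it forward:
Esgor: start from *womirfag.
  rule 1 (vowel merger): womirfag → womirfeg
  rule 2 (vowel merger): womirfeg → womerfeg
  rule 3: no change — womerfeg
  rule 4: no change — womerfeg
  ⇒ Esgor womerfeg
Zogor: *womirfag
  womirfag → vomirfag   [unconditioned shift]
  vomirfag → vumirfag   [pre-nasal raising]
  vumirfag (rule 3 does not apply)
  giving Zogor vumirfag.
*womirfag is the unique common source.

*womirfag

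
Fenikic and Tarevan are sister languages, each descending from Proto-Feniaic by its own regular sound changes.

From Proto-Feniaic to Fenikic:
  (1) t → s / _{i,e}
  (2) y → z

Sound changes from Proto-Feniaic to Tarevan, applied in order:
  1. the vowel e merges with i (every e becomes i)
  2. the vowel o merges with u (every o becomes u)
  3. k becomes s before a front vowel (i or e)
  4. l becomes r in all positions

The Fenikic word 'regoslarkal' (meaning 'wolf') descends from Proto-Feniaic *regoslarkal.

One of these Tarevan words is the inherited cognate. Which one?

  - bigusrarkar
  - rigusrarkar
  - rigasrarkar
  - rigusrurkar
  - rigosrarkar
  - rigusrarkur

rigusrarkar

Tarevan: *regoslarkal > rigoslarkal > riguslarkal > rigusrarkar  (by vowel merger, vowel merger, unconditioned shift)
Among the options, 'rigusrarkar' alone shows every Tarevan change applied in order.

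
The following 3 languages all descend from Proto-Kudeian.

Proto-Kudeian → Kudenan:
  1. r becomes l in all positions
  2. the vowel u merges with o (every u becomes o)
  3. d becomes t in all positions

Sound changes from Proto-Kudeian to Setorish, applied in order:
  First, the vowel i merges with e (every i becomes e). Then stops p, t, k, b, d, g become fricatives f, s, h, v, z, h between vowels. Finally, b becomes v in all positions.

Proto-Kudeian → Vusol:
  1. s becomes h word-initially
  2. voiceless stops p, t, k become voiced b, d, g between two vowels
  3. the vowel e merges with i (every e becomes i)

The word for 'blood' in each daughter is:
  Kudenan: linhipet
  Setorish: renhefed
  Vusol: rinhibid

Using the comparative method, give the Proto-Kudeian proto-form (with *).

Position 1: Kudenan has l, Setorish has r, Vusol has r. Setorish preserves r here (none of its changes turn any other segment into r), so the proto-segment is *r.
Position 2: Kudenan has i, Setorish has e, Vusol has i. Kudenan preserves i here (none of its changes turn any other segment into i), so the proto-segment is *i.
Verify the candidate proto-form against each daughter:
Kudenan: *rinhiped
  rinhiped → linhiped   [unconditioned shift]
  linhiped (rule 2 does not apply)
  linhiped → linhipet   [unconditioned shift]
  giving Kudenan linhipet.
Setorish: *rinhiped > renheped > renhefed  (by vowel merger, intervocalic lenition)
Vusol: start from *rinhiped.
  rule 1: no change — rinhiped
  rule 2 (intervocalic voicing): rinhiped → rinhibed
  rule 3 (vowel merger): rinhibed → rinhibid
  ⇒ Vusol rinhibid
*rinhiped is the unique common source.

*rinhiped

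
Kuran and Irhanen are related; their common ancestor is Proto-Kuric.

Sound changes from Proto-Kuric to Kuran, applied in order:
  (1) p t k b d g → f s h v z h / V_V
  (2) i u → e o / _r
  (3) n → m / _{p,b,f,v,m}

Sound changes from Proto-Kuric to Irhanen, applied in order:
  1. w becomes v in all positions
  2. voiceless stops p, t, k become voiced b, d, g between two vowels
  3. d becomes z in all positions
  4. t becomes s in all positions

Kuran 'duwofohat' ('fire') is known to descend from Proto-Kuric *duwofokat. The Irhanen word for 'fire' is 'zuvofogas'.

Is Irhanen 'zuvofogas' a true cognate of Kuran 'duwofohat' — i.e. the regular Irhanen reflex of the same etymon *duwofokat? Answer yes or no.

Derive the expected Irhanen reflex of *duwofokat:
Irhanen: *duwofokat > duvofokat > duvofogat > zuvofogat > zuvofogas  (by unconditioned shift, intervocalic voicing, unconditioned shift, unconditioned shift)
Irhanen 'zuvofogas' matches the regular reflex exactly, so the pair is cognate.

yes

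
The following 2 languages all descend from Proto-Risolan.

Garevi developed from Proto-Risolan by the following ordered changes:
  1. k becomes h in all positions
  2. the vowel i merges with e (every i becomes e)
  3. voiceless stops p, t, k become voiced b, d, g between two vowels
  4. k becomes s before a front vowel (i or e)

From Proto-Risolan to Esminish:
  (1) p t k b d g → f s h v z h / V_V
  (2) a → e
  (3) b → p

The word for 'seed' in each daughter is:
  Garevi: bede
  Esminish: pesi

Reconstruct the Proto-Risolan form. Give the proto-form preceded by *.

Position 4: Garevi has e, Esminish has i. Esminish preserves i here (none of its changes turn any other segment into i), so the proto-segment is *i.
Position 1: Garevi has b, Esminish has p. Taking the neighbouring segments as reconstructed: Garevi b can only go back to *b; Esminish p could go back to *p or *b — the one source consistent with every daughter is *b.
Position 3: Garevi has d, Esminish has s. Taking the neighbouring segments as reconstructed: Garevi d could go back to *t or *d; Esminish s could go back to *t or *s — the one source consistent with every daughter is *t.
Continuing position by position gives *beti; check it forward:
Garevi: start from *beti.
  rule 1: no change — beti
  rule 2 (vowel merger): beti → bete
  rule 3 (intervocalic voicing): bete → bede
  rule 4: no change — bede
  ⇒ Garevi bede
Esminish: *beti > besi > pesi  (by intervocalic lenition, unconditioned shift)
Only *beti yields all of Garevi bede, Esminish pesi.

*beti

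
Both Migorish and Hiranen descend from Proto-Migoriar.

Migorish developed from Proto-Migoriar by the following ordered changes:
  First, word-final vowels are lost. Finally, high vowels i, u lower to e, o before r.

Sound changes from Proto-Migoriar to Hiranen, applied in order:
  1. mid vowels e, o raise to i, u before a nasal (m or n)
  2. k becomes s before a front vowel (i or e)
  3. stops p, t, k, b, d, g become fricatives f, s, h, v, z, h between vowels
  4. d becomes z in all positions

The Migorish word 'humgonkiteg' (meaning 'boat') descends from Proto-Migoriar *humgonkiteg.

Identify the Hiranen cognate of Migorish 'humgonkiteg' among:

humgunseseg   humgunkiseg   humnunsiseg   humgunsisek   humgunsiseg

Hiranen: *humgonkiteg > humgunkiteg > humgunsiteg > humgunsiseg  (by pre-nasal raising, palatalisation, intervocalic lenition)

humgunsiseg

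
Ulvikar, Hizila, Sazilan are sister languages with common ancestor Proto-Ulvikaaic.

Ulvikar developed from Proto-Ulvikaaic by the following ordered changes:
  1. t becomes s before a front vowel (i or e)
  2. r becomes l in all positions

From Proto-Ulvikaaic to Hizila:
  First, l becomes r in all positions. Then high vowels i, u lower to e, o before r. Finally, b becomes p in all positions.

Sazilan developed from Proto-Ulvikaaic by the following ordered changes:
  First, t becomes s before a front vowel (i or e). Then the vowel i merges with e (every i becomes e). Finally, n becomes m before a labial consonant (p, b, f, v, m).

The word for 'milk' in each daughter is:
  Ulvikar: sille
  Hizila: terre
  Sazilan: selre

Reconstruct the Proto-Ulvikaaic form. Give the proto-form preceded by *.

Position 4: Ulvikar has l, Hizila has r, Sazilan has r. Sazilan preserves r here (none of its changes turn any other segment into r), so the proto-segment is *r.
Position 1: Ulvikar has s, Hizila has t, Sazilan has s. Hizila preserves t here (none of its changes turn any other segment into t), so the proto-segment is *t.
Continuing position by position gives *tilre; check it forward:
Ulvikar: *tilre
  tilre → silre   [palatalisation]
  silre → sille   [unconditioned shift]
  giving Ulvikar sille.
Hizila: *tilre > tirre > terre  (by unconditioned shift, pre-rhotic lowering)
Sazilan: *tilre
  tilre → silre   [palatalisation]
  silre → selre   [vowel merger]
  selre (rule 3 does not apply)
  giving Sazilan selre.
*tilre is the unique common source.

*tilre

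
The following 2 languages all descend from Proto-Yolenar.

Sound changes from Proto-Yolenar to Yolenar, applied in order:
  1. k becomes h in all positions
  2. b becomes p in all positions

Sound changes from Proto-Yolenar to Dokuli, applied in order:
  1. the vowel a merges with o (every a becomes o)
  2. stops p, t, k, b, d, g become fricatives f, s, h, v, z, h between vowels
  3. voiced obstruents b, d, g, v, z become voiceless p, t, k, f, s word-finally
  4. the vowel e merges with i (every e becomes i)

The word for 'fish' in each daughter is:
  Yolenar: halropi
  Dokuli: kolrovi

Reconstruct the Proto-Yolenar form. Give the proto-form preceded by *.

Position 2: Yolenar has a, Dokuli has o. Yolenar preserves a here (none of its changes turn any other segment into a), so the proto-segment is *a.
Position 1: Yolenar has h, Dokuli has k. Taking the neighbouring segments as reconstructed: Yolenar h could go back to *k or *h; Dokuli k can only go back to *k — the one source consistent with every daughter is *k.
Verify the candidate proto-form against each daughter:
Yolenar: *kalrobi > halrobi > halropi  (by unconditioned shift, unconditioned shift)
Dokuli: start from *kalrobi.
  rule 1 (vowel merger): kalrobi → kolrobi
  rule 2 (intervocalic lenition): kolrobi → kolrovi
  rule 3: no change — kolrovi
  rule 4: no change — kolrovi
  ⇒ Dokuli kolrovi
Only *kalrobi yields all of Yolenar halropi, Dokuli kolrovi.

*kalrobi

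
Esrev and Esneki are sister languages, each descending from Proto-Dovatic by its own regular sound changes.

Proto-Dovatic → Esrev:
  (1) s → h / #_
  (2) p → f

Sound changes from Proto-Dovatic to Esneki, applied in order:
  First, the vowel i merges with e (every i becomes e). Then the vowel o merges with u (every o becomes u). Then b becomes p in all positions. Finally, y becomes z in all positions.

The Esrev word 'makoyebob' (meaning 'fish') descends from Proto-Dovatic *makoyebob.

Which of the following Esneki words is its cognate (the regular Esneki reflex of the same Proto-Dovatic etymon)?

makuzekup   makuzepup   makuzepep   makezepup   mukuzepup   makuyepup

Esneki: start from *makoyebob.
  rule 1: no change — makoyebob
  rule 2 (vowel merger): makoyebob → makuyebub
  rule 3 (unconditioned shift): makuyebub → makuyepup
  rule 4 (unconditioned shift): makuyepup → makuzepup
  ⇒ Esneki makuzepup

makuzepup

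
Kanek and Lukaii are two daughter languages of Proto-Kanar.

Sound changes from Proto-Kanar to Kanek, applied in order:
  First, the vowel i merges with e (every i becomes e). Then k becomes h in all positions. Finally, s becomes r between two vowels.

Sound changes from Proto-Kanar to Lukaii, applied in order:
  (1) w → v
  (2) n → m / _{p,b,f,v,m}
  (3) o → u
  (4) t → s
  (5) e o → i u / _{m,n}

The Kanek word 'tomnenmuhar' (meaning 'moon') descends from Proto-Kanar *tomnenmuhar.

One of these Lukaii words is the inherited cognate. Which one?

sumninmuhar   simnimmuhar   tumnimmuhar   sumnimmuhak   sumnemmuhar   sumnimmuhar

Lukaii: *tomnenmuhar > tomnemmuhar > tumnemmuhar > sumnemmuhar > sumnimmuhar  (by nasal place assimilation, vowel merger, unconditioned shift, pre-nasal raising)
Among the options, 'sumnimmuhar' alone shows every Lukaii change applied in order.

sumnimmuhar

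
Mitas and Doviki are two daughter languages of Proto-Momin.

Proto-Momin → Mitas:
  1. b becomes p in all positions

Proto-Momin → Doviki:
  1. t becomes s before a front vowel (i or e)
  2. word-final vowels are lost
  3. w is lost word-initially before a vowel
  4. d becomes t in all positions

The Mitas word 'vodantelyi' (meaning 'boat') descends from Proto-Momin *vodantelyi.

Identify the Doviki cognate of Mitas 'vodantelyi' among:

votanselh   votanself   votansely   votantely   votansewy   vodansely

Doviki: start from *vodantelyi.
  rule 1 (palatalisation): vodantelyi → vodanselyi
  rule 2 (apocope): vodanselyi → vodansely
  rule 3: no change — vodansely
  rule 4 (unconditioned shift): vodansely → votansely
  ⇒ Doviki votansely
Only 'votansely' matches the regular Doviki development of *vodantelyi.

votansely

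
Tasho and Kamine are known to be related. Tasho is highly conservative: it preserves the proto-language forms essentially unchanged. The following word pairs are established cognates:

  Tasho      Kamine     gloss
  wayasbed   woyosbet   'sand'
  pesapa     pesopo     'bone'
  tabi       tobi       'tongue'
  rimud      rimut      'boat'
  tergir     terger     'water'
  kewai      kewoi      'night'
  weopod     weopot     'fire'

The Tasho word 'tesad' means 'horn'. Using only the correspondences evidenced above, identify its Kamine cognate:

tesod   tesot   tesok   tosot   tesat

wayasbed ~ woyosbet — Tasho a corresponds to Kamine o after a consonant, before a consonant other than r, m, n, p, b, f, v.
wayasbed ~ woyosbet, rimud ~ rimut — Tasho d corresponds to Kamine t word-finally.
Applying these to Tasho 'tesad':
  tesad → tesod   (a→o after a consonant, before a consonant other than r, m, n, p, b, f, v)
  tesod → tesot   (d→t word-finally)
So the Kamine cognate is 'tesot'.

tesot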